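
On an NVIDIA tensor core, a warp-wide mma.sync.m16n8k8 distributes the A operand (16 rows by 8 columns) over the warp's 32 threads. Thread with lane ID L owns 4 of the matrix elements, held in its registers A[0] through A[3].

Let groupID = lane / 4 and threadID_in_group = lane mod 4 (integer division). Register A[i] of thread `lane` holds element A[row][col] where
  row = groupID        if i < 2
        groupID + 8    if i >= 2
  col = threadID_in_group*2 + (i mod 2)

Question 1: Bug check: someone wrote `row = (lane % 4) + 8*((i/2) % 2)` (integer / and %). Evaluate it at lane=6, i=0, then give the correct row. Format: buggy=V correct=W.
`(lane % 4) + 8*((i/2) % 2)`[6,0]⇒2
6: gr=1,th=2
[0] (1+0,2*2+0) = (1,4)
row: 2 vs 1

buggy=2 correct=1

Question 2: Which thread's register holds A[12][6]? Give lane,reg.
19,2

r=12→G=4,rhi=1  c=6→T=3,p=0
L=4*4+3=19  i=1*2+0=2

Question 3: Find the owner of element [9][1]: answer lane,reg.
4,3

r:9=>grp=1,rB=1  c:1=>tig=0,lo=1
L=1*4+0=4  i=1*2+1=3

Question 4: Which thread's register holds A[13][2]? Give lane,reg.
21,2

r: 13->gid=5,r8=1  c: 2->tid=1,i&1=0
L=5*4+1=21  i=1*2+0=2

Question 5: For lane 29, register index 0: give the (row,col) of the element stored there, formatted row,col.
7,2

29: grp=7,tig=1
[0] (7+0,1*2+0) = (7,2)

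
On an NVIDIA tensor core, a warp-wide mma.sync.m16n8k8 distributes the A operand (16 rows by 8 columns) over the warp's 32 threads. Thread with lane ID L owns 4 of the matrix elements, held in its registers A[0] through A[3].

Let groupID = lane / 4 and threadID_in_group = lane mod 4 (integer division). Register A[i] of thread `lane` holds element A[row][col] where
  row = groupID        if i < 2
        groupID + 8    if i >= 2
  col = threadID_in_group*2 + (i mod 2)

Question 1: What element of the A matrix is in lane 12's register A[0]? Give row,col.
lane 12=>12/4=3, 12 mod 4=0
i=0  r:3+0=>3  c:2·0+0=>0

3,0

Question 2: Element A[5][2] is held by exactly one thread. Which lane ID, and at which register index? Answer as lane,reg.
21,0

r=5⇒gr=5,Rb=0  c=2⇒th=1,odd=0
L=5*4+1=21  i=0*2+0=0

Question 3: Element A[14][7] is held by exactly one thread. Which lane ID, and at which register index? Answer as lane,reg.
27,3

r: 14->gid=6,r8=1  c: 7->tid=3,i&1=1
L=6*4+3=27  i=1*2+1=3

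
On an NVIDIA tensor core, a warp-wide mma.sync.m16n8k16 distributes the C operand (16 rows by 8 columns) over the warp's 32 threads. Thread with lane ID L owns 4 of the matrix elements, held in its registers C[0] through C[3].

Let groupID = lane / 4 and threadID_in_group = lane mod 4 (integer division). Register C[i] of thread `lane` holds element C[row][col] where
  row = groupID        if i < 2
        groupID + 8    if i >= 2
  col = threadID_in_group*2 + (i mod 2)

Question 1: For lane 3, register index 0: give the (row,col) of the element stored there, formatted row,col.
L=3->gid=3>>2=0, tid=3&3=3
[0]->row 0+0=0  col 3·2+0=6

0,6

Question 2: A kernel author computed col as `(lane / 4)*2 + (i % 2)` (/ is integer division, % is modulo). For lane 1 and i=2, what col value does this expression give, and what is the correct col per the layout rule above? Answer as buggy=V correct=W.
`(lane / 4)*2 + (i % 2)`[1,2]=>0
L=1=>grp=1>>2=0, tig=1&3=1
[2]=>row 0+8=8  col 1·2+0=2
col: 0 vs 2

buggy=0 correct=2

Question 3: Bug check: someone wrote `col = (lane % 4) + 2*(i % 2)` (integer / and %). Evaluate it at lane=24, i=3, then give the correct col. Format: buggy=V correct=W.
`(lane % 4) + 2*(i % 2)`[24,3]->2
lane 24: gid=6 (24/4), tid=0 (24%4)
i=3: r=6+8=14, c=0*2+1=1
col: 2 vs 1

buggy=2 correct=1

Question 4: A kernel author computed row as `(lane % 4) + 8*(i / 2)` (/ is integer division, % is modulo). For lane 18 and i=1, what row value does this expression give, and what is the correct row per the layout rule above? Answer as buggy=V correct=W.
`(lane % 4) + 8*(i / 2)`[18,1]→2
L=18→G=18>>2=4, T=18&3=2
[1]→row 4+0=4  col 2·2+1=5
row: 2 vs 4

buggy=2 correct=4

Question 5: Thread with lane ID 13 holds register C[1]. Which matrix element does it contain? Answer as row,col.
L=13=>grp=13>>2=3, tig=13&3=1
[1]=>row 3+0=3  col 1·2+1=3

3,3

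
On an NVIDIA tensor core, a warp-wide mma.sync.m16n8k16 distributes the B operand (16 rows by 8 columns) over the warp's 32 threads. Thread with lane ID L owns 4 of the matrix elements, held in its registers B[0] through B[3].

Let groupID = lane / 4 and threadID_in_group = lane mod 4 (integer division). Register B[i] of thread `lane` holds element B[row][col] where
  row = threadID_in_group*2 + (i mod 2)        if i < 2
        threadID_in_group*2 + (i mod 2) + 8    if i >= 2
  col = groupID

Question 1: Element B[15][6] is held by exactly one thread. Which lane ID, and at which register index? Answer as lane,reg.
27,3

c:6=>grp=6  r:15=>rB=1,tig=3,lo=1
L=6*4+3=27  i=1*2+1=3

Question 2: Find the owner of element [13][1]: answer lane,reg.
6,3

c: 1->gid=1  r: 13->r8=1,tid=2,i&1=1
L=1*4+2=6  i=1*2+1=3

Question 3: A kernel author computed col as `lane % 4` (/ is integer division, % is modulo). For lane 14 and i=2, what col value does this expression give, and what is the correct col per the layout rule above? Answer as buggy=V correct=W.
`lane % 4`[14,2]⇒2
lane 14⇒14/4=3, 14 mod 4=2
i=2  r:2·2+0+8⇒12  c:3
col: 2 vs 3

buggy=2 correct=3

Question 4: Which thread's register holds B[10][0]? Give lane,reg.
1,2

c:0=>grp=0  r:10=>rB=1,tig=1,lo=0
L=0*4+1=1  i=1*2+0=2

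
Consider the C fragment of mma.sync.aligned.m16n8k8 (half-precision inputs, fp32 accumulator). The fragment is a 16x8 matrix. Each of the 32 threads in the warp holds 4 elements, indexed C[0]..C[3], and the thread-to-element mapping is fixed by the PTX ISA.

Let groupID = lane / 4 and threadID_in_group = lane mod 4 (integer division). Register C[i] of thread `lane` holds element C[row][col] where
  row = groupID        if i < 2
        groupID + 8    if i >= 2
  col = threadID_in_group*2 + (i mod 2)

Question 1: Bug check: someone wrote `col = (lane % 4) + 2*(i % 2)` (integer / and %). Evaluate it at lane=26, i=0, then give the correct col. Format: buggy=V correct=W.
buggy=2 correct=4

`(lane % 4) + 2*(i % 2)`[26,0]->2
26: g=6,t=2
[0] (6+0,2*2+0) = (6,4)
col: 2 vs 4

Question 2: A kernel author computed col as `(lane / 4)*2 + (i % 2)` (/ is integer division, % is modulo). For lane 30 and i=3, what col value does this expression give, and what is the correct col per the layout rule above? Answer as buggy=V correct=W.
`(lane / 4)*2 + (i % 2)`[30,3]->15
L=30->gid=30>>2=7, tid=30&3=2
[3]->row 7+8=15  col 2·2+1=5
col: 15 vs 5

buggy=15 correct=5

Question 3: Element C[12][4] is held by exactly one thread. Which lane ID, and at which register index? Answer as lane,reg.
18,2

r=12->g=4,rb=1  c=4->t=2,b0=0
L=4*4+2=18  i=1*2+0=2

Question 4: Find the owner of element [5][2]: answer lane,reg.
r:5=>grp=5,rB=0  c:2=>tig=1,lo=0
L=5*4+1=21  i=0*2+0=0

21,0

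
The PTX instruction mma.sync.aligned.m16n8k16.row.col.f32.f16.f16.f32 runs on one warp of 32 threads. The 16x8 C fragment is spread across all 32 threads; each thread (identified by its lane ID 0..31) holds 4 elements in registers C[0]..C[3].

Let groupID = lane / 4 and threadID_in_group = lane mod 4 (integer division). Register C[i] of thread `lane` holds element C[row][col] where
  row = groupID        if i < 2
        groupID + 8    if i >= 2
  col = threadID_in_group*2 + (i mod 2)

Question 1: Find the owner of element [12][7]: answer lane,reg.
r:12=>grp=4,rB=1  c:7=>tig=3,lo=1
L=4*4+3=19  i=1*2+1=3

19,3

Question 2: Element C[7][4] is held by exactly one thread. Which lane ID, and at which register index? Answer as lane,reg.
30,0

r=7→G=7,rhi=0  c=4→T=2,p=0
L=7*4+2=30  i=0*2+0=0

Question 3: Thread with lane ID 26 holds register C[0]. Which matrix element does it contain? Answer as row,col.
6,4

26: grp=6,tig=2
[0] (6+0,2*2+0) = (6,4)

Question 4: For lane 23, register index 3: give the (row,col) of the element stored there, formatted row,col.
13,7

lane 23→23/4=5, 23 mod 4=3
i=3  r:5+8→13  c:2·3+1→7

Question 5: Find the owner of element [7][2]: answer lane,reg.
r: 7->gid=7,r8=0  c: 2->tid=1,i&1=0
L=7*4+1=29  i=0*2+0=0

29,0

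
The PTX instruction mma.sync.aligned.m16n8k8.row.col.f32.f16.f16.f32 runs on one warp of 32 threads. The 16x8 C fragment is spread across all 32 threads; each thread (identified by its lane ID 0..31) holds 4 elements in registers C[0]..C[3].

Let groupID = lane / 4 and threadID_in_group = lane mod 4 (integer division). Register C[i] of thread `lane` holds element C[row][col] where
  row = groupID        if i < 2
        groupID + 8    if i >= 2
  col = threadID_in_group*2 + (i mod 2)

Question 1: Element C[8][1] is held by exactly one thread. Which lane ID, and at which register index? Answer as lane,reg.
0,3

r=8->g=0,rb=1  c=1->t=0,b0=1
L=0*4+0=0  i=1*2+1=3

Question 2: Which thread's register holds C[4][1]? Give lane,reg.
r:4=>grp=4,rB=0  c:1=>tig=0,lo=1
L=4*4+0=16  i=0*2+1=1

16,1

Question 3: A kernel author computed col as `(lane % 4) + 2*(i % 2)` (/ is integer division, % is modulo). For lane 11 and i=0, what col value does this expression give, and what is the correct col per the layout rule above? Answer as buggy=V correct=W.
`(lane % 4) + 2*(i % 2)`[11,0]=>3
lane 11: grp=2 (11/4), tig=3 (11%4)
i=0: r=2+0=2, c=3*2+0=6
col: 3 vs 6

buggy=3 correct=6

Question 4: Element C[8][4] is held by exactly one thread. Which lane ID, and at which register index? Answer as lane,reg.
r=8⇒gr=0,Rb=1  c=4⇒th=2,odd=0
L=0*4+2=2  i=1*2+0=2

2,2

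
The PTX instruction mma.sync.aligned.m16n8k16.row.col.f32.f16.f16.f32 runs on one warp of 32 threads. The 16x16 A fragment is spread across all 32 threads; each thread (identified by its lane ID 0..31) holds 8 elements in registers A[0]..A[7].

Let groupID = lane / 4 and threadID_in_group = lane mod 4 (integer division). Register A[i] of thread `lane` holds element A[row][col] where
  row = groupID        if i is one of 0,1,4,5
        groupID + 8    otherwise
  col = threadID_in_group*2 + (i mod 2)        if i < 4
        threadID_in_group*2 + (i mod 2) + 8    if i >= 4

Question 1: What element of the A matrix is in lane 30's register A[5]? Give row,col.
7,13

lane 30: G=7 (30/4), T=2 (30%4)
i=5: r=7+0=7, c=2*2+1+8=13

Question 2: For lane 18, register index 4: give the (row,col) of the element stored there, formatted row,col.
lane 18: g=4 (18/4), t=2 (18%4)
i=4: r=4+0=4, c=2*2+0+8=12

4,12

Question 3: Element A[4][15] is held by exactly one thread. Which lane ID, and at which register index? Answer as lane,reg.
r:4=>grp=4,rB=0  c:15=>cB=1,tig=3,lo=1
L=4*4+3=19  i=1*4+0*2+1=5

19,5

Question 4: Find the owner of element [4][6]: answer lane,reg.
r=4→G=4,rhi=0  c=6→chi=0,T=3,p=0
L=4*4+3=19  i=0*4+0*2+0=0

19,0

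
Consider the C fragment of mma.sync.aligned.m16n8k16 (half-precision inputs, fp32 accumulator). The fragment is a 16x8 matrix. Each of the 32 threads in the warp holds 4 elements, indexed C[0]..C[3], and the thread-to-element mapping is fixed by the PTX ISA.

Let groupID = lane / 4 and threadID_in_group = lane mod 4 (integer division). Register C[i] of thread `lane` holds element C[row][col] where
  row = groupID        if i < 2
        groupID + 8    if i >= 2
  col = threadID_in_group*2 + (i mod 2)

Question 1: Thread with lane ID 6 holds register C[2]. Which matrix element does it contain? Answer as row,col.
9,4

6: G=1,T=2
[2] (1+8,2*2+0) = (9,4)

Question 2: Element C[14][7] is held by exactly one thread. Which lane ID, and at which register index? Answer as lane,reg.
27,3

r=14->g=6,rb=1  c=7->t=3,b0=1
L=6*4+3=27  i=1*2+1=3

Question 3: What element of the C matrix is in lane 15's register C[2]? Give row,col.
lane 15->15/4=3, 15 mod 4=3
i=2  r:3+8->11  c:2·3+0->6

11,6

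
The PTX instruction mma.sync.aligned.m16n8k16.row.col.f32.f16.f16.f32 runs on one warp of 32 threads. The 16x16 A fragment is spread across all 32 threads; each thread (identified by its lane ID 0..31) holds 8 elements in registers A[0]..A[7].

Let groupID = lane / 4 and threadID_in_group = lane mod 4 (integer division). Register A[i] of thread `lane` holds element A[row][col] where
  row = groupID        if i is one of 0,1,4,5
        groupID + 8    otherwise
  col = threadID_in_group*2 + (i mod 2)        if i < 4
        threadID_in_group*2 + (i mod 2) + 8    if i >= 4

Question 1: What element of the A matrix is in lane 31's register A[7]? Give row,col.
15,15

31: G=7,T=3
[7] (7+8,3*2+1+8) = (15,15)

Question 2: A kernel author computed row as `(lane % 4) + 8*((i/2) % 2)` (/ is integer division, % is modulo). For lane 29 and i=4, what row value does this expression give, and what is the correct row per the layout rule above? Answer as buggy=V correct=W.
buggy=1 correct=7

`(lane % 4) + 8*((i/2) % 2)`[29,4]->1
lane 29->29/4=7, 29 mod 4=1
i=4  r:7+0->7  c:2·1+0+8->10
row: 1 vs 7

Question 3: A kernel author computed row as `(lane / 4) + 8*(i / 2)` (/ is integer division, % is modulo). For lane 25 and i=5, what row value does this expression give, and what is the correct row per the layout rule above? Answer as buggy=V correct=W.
buggy=22 correct=6

`(lane / 4) + 8*(i / 2)`[25,5]⇒22
L=25⇒gr=25>>2=6, th=25&3=1
[5]⇒row 6+0=6  col 1·2+1+8=11
row: 22 vs 6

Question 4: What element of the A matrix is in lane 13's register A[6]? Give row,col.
13: G=3,T=1
[6] (3+8,1*2+0+8) = (11,10)

11,10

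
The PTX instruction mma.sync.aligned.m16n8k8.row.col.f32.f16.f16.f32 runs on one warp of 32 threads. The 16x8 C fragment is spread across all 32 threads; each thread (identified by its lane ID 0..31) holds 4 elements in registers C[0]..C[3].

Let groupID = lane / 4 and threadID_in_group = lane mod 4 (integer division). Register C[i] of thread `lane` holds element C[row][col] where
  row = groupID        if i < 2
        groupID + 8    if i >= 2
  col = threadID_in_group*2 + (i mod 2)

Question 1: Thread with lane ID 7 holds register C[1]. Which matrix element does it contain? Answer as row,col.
1,7

L=7⇒gr=7>>2=1, th=7&3=3
[1]⇒row 1+0=1  col 3·2+1=7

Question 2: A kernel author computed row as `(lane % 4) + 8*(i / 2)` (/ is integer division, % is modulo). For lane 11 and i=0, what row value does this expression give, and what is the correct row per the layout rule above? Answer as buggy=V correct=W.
buggy=3 correct=2

`(lane % 4) + 8*(i / 2)`[11,0]→3
lane 11: G=2 (11/4), T=3 (11%4)
i=0: r=2+0=2, c=3*2+0=6
row: 3 vs 2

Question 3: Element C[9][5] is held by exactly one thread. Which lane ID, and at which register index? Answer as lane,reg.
6,3

r:9=>grp=1,rB=1  c:5=>tig=2,lo=1
L=1*4+2=6  i=1*2+1=3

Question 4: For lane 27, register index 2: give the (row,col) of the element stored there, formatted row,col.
14,6

L=27⇒gr=27>>2=6, th=27&3=3
[2]⇒row 6+8=14  col 3·2+0=6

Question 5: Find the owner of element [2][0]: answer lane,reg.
r=2->g=2,rb=0  c=0->t=0,b0=0
L=2*4+0=8  i=0*2+0=0

8,0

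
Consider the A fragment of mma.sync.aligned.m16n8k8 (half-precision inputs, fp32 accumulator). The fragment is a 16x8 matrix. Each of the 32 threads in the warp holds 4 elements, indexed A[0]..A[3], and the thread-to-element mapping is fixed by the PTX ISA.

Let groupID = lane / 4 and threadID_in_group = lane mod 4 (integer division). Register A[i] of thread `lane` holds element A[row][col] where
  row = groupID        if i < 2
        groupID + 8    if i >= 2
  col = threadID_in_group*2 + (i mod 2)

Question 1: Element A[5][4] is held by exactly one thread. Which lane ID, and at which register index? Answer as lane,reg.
22,0

r=5->g=5,rb=0  c=4->t=2,b0=0
L=5*4+2=22  i=0*2+0=0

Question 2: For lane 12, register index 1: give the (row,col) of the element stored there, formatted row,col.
12: grp=3,tig=0
[1] (3+0,0*2+1) = (3,1)

3,1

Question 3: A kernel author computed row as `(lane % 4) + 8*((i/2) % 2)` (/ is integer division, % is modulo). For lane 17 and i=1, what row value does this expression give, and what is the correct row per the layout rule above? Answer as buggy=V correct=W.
buggy=1 correct=4

`(lane % 4) + 8*((i/2) % 2)`[17,1]=>1
L=17=>grp=17>>2=4, tig=17&3=1
[1]=>row 4+0=4  col 1·2+1=3
row: 1 vs 4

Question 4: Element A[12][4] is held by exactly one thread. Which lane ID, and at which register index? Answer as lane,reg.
r:12=>grp=4,rB=1  c:4=>tig=2,lo=0
L=4*4+2=18  i=1*2+0=2

18,2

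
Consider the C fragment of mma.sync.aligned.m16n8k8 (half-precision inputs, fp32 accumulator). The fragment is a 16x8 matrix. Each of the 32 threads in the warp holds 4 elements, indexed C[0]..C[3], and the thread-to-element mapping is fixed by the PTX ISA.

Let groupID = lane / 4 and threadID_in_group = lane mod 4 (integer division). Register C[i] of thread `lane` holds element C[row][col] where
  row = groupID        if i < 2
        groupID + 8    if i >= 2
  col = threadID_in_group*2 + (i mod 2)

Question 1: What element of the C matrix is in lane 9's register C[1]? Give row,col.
L=9->g=9>>2=2, t=9&3=1
[1]->row 2+0=2  col 1·2+1=3

2,3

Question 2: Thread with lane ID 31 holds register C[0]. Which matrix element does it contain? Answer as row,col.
L=31→G=31>>2=7, T=31&3=3
[0]→row 7+0=7  col 3·2+0=6

7,6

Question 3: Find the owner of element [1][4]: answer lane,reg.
6,0

r=1→G=1,rhi=0  c=4→T=2,p=0
L=1*4+2=6  i=0*2+0=0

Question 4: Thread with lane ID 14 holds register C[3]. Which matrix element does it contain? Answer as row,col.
L=14->g=14>>2=3, t=14&3=2
[3]->row 3+8=11  col 2·2+1=5

11,5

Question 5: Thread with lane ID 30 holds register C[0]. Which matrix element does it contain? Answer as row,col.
L=30->g=30>>2=7, t=30&3=2
[0]->row 7+0=7  col 2·2+0=4

7,4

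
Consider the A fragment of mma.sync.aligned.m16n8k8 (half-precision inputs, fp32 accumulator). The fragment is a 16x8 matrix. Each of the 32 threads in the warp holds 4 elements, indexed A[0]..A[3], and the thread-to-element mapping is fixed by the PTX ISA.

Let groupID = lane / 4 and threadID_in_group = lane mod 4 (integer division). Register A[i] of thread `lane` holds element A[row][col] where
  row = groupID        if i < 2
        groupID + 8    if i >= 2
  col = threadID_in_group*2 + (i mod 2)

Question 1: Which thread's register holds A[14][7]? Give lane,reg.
r=14->g=6,rb=1  c=7->t=3,b0=1
L=6*4+3=27  i=1*2+1=3

27,3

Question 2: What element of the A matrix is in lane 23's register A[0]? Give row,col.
lane 23: g=5 (23/4), t=3 (23%4)
i=0: r=5+0=5, c=3*2+0=6

5,6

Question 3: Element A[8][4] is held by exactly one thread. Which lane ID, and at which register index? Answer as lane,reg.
r: 8->gid=0,r8=1  c: 4->tid=2,i&1=0
L=0*4+2=2  i=1*2+0=2

2,2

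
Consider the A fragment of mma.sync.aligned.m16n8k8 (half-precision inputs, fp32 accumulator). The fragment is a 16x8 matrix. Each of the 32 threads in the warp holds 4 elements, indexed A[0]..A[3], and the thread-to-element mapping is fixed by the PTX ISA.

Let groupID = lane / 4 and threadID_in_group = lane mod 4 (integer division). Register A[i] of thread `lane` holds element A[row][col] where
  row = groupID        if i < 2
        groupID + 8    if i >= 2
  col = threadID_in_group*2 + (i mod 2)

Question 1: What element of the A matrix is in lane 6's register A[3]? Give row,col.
6: grp=1,tig=2
[3] (1+8,2*2+1) = (9,5)

9,5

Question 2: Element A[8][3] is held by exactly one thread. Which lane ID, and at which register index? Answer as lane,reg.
r=8->g=0,rb=1  c=3->t=1,b0=1
L=0*4+1=1  i=1*2+1=3

1,3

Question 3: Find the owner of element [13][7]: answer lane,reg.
23,3

r=13⇒gr=5,Rb=1  c=7⇒th=3,odd=1
L=5*4+3=23  i=1*2+1=3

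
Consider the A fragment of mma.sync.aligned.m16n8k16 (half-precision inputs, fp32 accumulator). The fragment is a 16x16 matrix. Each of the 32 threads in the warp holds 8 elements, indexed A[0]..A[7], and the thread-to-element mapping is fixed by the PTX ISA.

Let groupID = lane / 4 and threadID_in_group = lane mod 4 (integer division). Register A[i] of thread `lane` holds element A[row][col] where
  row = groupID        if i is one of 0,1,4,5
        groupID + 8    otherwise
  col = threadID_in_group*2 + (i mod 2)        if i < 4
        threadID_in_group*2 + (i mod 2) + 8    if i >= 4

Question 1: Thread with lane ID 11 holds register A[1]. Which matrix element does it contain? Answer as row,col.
2,7

lane 11⇒11/4=2, 11 mod 4=3
i=1  r:2+0⇒2  c:2·3+1+0⇒7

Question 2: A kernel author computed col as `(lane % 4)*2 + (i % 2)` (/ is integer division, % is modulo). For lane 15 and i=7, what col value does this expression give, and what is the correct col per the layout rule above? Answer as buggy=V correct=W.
`(lane % 4)*2 + (i % 2)`[15,7]=>7
15: grp=3,tig=3
[7] (3+8,3*2+1+8) = (11,15)
col: 7 vs 15

buggy=7 correct=15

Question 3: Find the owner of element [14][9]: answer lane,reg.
r=14->g=6,rb=1  c=9->cb=1,t=0,b0=1
L=6*4+0=24  i=1*4+1*2+1=7

24,7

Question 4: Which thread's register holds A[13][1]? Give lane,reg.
r:13=>grp=5,rB=1  c:1=>cB=0,tig=0,lo=1
L=5*4+0=20  i=0*4+1*2+1=3

20,3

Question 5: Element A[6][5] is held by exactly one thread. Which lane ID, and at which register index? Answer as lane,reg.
r=6→G=6,rhi=0  c=5→chi=0,T=2,p=1
L=6*4+2=26  i=0*4+0*2+1=1

26,1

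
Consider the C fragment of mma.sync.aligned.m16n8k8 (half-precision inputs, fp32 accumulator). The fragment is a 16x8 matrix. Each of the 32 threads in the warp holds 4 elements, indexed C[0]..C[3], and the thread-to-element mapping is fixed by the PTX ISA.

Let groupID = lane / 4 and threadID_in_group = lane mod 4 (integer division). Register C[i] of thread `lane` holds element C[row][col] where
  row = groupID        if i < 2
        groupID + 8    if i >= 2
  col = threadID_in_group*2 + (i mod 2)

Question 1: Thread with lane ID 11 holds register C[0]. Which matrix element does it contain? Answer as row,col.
lane 11: g=2 (11/4), t=3 (11%4)
i=0: r=2+0=2, c=3*2+0=6

2,6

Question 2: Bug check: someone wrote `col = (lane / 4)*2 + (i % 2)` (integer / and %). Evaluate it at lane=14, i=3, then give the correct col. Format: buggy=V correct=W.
buggy=7 correct=5

`(lane / 4)*2 + (i % 2)`[14,3]->7
L=14->gid=14>>2=3, tid=14&3=2
[3]->row 3+8=11  col 2·2+1=5
col: 7 vs 5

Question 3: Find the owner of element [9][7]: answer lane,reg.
7,3

r=9->g=1,rb=1  c=7->t=3,b0=1
L=1*4+3=7  i=1*2+1=3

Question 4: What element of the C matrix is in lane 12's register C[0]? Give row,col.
L=12→G=12>>2=3, T=12&3=0
[0]→row 3+0=3  col 0·2+0=0

3,0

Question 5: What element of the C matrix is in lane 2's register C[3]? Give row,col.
8,5

2: G=0,T=2
[3] (0+8,2*2+1) = (8,5)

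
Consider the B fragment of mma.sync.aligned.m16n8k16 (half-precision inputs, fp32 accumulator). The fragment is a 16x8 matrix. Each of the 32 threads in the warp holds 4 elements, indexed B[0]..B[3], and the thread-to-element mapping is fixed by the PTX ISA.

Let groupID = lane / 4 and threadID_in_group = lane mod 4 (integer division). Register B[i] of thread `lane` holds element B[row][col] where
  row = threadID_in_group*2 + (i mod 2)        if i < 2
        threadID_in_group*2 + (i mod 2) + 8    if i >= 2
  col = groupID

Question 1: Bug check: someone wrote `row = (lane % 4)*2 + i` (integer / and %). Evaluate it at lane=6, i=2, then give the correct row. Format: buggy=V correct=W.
`(lane % 4)*2 + i`[6,2]=>6
6: grp=1,tig=2
[2] (2*2+0+8,1) = (12,1)
row: 6 vs 12

buggy=6 correct=12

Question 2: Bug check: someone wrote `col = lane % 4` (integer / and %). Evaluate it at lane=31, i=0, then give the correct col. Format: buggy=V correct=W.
`lane % 4`[31,0]→3
L=31→G=31>>2=7, T=31&3=3
[0]→row 3·2+0+0=6  col G=7
col: 3 vs 7

buggy=3 correct=7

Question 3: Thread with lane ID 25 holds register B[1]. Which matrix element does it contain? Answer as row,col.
L=25->gid=25>>2=6, tid=25&3=1
[1]->row 1·2+1+0=3  col gid=6

3,6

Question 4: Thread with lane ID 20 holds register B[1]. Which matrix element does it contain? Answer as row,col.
1,5

20: g=5,t=0
[1] (0*2+1+0,5) = (1,5)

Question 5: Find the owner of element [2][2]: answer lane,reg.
c=2->g=2  r=2->rb=0,t=1,b0=0
L=2*4+1=9  i=0*2+0=0

9,0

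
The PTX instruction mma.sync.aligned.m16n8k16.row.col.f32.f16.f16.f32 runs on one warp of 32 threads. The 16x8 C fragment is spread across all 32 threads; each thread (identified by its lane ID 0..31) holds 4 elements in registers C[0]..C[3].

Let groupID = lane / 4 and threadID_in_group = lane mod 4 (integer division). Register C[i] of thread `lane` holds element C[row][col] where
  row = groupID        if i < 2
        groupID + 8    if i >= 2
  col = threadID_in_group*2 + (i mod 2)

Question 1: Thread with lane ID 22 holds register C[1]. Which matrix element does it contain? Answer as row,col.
22: gid=5,tid=2
[1] (5+0,2*2+1) = (5,5)

5,5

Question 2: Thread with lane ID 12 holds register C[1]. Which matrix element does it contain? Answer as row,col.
12: grp=3,tig=0
[1] (3+0,0*2+1) = (3,1)

3,1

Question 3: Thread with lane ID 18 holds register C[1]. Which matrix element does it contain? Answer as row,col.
4,5

lane 18: g=4 (18/4), t=2 (18%4)
i=1: r=4+0=4, c=2*2+1=5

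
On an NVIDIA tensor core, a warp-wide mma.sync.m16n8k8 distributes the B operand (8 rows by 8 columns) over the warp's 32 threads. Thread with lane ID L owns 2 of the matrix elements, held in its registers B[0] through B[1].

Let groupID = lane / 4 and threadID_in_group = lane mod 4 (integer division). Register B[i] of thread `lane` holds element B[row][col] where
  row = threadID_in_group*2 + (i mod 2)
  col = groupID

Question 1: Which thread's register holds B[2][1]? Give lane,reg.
5,0

c=1→G=1  r=2→T=1,p=0
L=1*4+1=5  i=0=0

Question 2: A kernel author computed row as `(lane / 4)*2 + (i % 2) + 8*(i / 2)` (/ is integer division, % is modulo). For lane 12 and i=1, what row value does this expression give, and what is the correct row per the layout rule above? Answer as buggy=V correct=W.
buggy=7 correct=1

`(lane / 4)*2 + (i % 2) + 8*(i / 2)`[12,1]=>7
lane 12=>12/4=3, 12 mod 4=0
i=1  r:2·0+1=>1  c:3
row: 7 vs 1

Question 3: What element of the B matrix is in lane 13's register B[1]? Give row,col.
3,3

13: grp=3,tig=1
[1] (1*2+1,3) = (3,3)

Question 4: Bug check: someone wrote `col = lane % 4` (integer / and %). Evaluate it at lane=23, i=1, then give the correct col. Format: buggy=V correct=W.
buggy=3 correct=5

`lane % 4`[23,1]=>3
lane 23=>23/4=5, 23 mod 4=3
i=1  r:2·3+1=>7  c:5
col: 3 vs 5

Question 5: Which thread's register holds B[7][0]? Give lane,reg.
c: 0->gid=0  r: 7->tid=3,i&1=1
L=0*4+3=3  i=1=1

3,1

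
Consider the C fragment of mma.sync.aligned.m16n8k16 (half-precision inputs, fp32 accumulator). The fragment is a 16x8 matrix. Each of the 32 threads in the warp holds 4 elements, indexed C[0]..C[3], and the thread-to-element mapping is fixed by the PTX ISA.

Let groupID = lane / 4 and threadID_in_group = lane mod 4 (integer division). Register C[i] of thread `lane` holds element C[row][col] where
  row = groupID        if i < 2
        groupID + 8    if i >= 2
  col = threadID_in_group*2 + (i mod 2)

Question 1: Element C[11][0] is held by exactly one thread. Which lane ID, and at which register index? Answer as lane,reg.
r: 11->gid=3,r8=1  c: 0->tid=0,i&1=0
L=3*4+0=12  i=1*2+0=2

12,2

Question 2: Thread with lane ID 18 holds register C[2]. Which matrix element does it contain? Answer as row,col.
12,4

lane 18: gid=4 (18/4), tid=2 (18%4)
i=2: r=4+8=12, c=2*2+0=4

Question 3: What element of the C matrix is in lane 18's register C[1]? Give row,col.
4,5

lane 18->18/4=4, 18 mod 4=2
i=1  r:4+0->4  c:2·2+1->5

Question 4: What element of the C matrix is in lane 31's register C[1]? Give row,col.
lane 31→31/4=7, 31 mod 4=3
i=1  r:7+0→7  c:2·3+1→7

7,7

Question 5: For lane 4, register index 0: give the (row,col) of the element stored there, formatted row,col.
L=4=>grp=4>>2=1, tig=4&3=0
[0]=>row 1+0=1  col 0·2+0=0

1,0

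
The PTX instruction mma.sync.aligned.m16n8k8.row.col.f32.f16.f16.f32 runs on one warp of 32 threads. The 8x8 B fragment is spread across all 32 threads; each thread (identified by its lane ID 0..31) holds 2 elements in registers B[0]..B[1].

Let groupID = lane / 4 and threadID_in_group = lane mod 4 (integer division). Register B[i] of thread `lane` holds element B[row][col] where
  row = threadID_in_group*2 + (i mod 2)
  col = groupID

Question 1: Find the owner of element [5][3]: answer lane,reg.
14,1

c=3->g=3  r=5->t=2,b0=1
L=3*4+2=14  i=1=1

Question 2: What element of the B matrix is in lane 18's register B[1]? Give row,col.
L=18->g=18>>2=4, t=18&3=2
[1]->row 2·2+1=5  col g=4

5,4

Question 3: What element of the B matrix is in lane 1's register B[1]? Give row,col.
3,0

lane 1: gid=0 (1/4), tid=1 (1%4)
i=1: r=1*2+1=3, c=gid=0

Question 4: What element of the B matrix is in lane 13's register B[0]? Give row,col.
2,3

lane 13: grp=3 (13/4), tig=1 (13%4)
i=0: r=1*2+0=2, c=grp=3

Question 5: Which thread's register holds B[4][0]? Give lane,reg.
c:0=>grp=0  r:4=>tig=2,lo=0
L=0*4+2=2  i=0=0

2,0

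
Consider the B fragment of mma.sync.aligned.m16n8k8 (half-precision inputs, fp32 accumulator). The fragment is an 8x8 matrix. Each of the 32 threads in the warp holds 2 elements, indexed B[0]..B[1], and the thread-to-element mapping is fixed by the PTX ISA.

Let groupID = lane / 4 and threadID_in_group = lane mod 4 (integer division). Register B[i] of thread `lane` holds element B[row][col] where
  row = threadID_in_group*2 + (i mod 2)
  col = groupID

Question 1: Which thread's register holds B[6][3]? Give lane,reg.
c: 3->gid=3  r: 6->tid=3,i&1=0
L=3*4+3=15  i=0=0

15,0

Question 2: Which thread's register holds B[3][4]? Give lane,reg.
17,1

c:4=>grp=4  r:3=>tig=1,lo=1
L=4*4+1=17  i=1=1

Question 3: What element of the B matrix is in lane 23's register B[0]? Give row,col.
lane 23->23/4=5, 23 mod 4=3
i=0  r:2·3+0->6  c:5

6,5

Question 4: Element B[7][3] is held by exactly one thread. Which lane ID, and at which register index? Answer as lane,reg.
15,1

c=3->g=3  r=7->t=3,b0=1
L=3*4+3=15  i=1=1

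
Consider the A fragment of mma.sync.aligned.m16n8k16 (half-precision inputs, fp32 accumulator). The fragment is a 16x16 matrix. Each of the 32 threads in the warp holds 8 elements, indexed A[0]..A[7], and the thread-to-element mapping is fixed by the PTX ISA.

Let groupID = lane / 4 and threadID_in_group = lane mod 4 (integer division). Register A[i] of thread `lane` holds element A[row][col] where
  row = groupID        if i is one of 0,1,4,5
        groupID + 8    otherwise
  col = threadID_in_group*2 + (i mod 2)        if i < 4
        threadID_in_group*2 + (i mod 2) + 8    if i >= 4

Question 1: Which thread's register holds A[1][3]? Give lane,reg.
r=1→G=1,rhi=0  c=3→chi=0,T=1,p=1
L=1*4+1=5  i=0*4+0*2+1=1

5,1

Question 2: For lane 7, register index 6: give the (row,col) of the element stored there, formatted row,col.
L=7=>grp=7>>2=1, tig=7&3=3
[6]=>row 1+8=9  col 3·2+0+8=14

9,14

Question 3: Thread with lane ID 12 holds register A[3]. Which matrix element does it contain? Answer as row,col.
lane 12->12/4=3, 12 mod 4=0
i=3  r:3+8->11  c:2·0+1+0->1

11,1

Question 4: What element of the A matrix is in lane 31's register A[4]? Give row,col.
7,14

lane 31->31/4=7, 31 mod 4=3
i=4  r:7+0->7  c:2·3+0+8->14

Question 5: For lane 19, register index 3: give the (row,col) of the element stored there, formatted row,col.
12,7

lane 19⇒19/4=4, 19 mod 4=3
i=3  r:4+8⇒12  c:2·3+1+0⇒7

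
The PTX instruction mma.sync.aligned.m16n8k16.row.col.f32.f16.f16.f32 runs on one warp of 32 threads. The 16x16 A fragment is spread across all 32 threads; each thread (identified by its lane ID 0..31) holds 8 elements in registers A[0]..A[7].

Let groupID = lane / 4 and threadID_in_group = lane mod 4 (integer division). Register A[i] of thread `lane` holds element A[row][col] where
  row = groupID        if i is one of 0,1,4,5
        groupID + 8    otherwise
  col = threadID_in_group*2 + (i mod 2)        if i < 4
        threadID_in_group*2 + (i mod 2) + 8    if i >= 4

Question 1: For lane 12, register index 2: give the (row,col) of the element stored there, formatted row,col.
L=12->g=12>>2=3, t=12&3=0
[2]->row 3+8=11  col 0·2+0+0=0

11,0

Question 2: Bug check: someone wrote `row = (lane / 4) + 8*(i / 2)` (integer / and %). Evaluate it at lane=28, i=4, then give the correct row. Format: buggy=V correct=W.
buggy=23 correct=7

`(lane / 4) + 8*(i / 2)`[28,4]->23
28: g=7,t=0
[4] (7+0,0*2+0+8) = (7,8)
row: 23 vs 7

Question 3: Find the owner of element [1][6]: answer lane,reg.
r: 1->gid=1,r8=0  c: 6->c8=0,tid=3,i&1=0
L=1*4+3=7  i=0*4+0*2+0=0

7,0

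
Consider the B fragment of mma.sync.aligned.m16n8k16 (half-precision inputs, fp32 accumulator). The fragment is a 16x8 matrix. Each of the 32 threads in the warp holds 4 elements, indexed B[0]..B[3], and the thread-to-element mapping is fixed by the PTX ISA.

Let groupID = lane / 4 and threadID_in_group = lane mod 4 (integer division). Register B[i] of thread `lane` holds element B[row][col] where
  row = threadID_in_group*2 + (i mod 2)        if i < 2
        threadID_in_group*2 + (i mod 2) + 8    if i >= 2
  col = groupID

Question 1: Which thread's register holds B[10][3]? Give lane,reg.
13,2

c:3=>grp=3  r:10=>rB=1,tig=1,lo=0
L=3*4+1=13  i=1*2+0=2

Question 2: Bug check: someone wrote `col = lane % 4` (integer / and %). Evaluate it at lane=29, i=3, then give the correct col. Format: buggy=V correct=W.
buggy=1 correct=7

`lane % 4`[29,3]⇒1
29: gr=7,th=1
[3] (1*2+1+8,7) = (11,7)
col: 1 vs 7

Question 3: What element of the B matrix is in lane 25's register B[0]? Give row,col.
2,6

lane 25: grp=6 (25/4), tig=1 (25%4)
i=0: r=1*2+0+0=2, c=grp=6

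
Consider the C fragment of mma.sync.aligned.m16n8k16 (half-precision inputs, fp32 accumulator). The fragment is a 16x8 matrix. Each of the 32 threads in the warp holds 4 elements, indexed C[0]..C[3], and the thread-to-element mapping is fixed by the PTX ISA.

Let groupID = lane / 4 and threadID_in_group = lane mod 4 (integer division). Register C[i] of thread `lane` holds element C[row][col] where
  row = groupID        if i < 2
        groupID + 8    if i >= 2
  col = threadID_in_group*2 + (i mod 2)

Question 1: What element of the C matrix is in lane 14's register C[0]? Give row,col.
14: gr=3,th=2
[0] (3+0,2*2+0) = (3,4)

3,4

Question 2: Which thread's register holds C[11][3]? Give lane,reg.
r=11→G=3,rhi=1  c=3→T=1,p=1
L=3*4+1=13  i=1*2+1=3

13,3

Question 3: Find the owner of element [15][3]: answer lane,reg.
29,3

r=15->g=7,rb=1  c=3->t=1,b0=1
L=7*4+1=29  i=1*2+1=3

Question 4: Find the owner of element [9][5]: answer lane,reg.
6,3

r:9=>grp=1,rB=1  c:5=>tig=2,lo=1
L=1*4+2=6  i=1*2+1=3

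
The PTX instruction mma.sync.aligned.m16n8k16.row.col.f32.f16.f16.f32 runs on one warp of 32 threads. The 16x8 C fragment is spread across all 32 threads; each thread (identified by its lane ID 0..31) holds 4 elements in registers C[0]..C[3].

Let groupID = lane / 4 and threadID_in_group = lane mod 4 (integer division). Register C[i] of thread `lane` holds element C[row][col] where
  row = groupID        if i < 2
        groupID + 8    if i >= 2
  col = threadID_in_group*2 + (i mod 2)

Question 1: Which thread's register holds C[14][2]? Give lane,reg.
25,2

r:14=>grp=6,rB=1  c:2=>tig=1,lo=0
L=6*4+1=25  i=1*2+0=2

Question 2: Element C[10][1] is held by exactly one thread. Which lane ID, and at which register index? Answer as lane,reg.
r=10→G=2,rhi=1  c=1→T=0,p=1
L=2*4+0=8  i=1*2+1=3

8,3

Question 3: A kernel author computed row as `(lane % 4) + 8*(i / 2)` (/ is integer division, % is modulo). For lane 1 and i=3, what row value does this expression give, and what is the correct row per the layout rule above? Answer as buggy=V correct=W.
buggy=9 correct=8

`(lane % 4) + 8*(i / 2)`[1,3]->9
lane 1->1/4=0, 1 mod 4=1
i=3  r:0+8->8  c:2·1+1->3
row: 9 vs 8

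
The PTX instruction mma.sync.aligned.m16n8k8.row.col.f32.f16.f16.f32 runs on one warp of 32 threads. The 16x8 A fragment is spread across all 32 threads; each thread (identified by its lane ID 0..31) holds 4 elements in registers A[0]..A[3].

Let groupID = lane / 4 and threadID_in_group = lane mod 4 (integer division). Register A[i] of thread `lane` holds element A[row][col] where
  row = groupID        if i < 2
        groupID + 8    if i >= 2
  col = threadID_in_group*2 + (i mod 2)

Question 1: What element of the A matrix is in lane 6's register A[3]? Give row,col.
9,5

lane 6: g=1 (6/4), t=2 (6%4)
i=3: r=1+8=9, c=2*2+1=5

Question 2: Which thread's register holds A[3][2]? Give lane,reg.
13,0

r: 3->gid=3,r8=0  c: 2->tid=1,i&1=0
L=3*4+1=13  i=0*2+0=0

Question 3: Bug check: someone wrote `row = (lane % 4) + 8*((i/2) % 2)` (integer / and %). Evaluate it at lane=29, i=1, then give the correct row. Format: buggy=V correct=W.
buggy=1 correct=7

`(lane % 4) + 8*((i/2) % 2)`[29,1]⇒1
lane 29⇒29/4=7, 29 mod 4=1
i=1  r:7+0⇒7  c:2·1+1⇒3
row: 1 vs 7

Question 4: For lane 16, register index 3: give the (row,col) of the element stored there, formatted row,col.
12,1

16: g=4,t=0
[3] (4+8,0*2+1) = (12,1)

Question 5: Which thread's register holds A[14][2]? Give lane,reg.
25,2

r=14->g=6,rb=1  c=2->t=1,b0=0
L=6*4+1=25  i=1*2+0=2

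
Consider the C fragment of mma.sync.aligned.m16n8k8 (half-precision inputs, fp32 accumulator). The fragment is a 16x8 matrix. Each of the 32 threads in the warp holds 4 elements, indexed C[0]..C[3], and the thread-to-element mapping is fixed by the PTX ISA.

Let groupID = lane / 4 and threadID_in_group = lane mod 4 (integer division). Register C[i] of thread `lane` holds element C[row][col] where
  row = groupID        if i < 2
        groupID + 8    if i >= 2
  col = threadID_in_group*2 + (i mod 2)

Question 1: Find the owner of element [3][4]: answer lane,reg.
r=3⇒gr=3,Rb=0  c=4⇒th=2,odd=0
L=3*4+2=14  i=0*2+0=0

14,0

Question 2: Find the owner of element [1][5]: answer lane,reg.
6,1

r: 1->gid=1,r8=0  c: 5->tid=2,i&1=1
L=1*4+2=6  i=0*2+1=1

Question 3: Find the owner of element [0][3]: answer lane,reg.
1,1

r=0⇒gr=0,Rb=0  c=3⇒th=1,odd=1
L=0*4+1=1  i=0*2+1=1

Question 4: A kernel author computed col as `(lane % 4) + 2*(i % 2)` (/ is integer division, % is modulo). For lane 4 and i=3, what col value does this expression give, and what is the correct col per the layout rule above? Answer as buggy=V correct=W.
buggy=2 correct=1

`(lane % 4) + 2*(i % 2)`[4,3]⇒2
lane 4: gr=1 (4/4), th=0 (4%4)
i=3: r=1+8=9, c=0*2+1=1
col: 2 vs 1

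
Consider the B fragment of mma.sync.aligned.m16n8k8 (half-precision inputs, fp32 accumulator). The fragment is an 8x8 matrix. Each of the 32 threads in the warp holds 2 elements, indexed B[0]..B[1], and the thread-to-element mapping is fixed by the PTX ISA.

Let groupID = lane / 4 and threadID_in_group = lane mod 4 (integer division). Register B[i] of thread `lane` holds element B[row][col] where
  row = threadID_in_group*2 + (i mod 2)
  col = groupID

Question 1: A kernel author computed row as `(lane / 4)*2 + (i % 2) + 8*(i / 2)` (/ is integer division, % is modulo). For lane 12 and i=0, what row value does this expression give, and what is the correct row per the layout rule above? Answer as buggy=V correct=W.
buggy=6 correct=0

`(lane / 4)*2 + (i % 2) + 8*(i / 2)`[12,0]→6
lane 12: G=3 (12/4), T=0 (12%4)
i=0: r=0*2+0=0, c=G=3
row: 6 vs 0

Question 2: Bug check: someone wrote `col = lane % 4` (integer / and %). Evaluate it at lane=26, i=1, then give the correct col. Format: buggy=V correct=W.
`lane % 4`[26,1]⇒2
lane 26⇒26/4=6, 26 mod 4=2
i=1  r:2·2+1⇒5  c:6
col: 2 vs 6

buggy=2 correct=6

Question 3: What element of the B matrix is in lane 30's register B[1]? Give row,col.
5,7

lane 30: gr=7 (30/4), th=2 (30%4)
i=1: r=2*2+1=5, c=gr=7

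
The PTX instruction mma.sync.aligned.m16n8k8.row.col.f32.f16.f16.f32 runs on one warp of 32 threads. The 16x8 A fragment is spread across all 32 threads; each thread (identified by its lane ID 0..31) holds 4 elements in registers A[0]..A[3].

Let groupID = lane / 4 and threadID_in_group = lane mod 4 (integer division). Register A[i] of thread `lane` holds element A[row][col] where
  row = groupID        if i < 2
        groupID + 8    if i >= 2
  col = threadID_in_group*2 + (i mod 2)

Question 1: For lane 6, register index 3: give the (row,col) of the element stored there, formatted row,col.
6: G=1,T=2
[3] (1+8,2*2+1) = (9,5)

9,5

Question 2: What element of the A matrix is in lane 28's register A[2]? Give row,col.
15,0

L=28->gid=28>>2=7, tid=28&3=0
[2]->row 7+8=15  col 0·2+0=0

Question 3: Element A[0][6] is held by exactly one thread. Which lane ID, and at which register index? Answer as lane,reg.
3,0

r=0→G=0,rhi=0  c=6→T=3,p=0
L=0*4+3=3  i=0*2+0=0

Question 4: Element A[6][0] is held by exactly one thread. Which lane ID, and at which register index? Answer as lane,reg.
r=6⇒gr=6,Rb=0  c=0⇒th=0,odd=0
L=6*4+0=24  i=0*2+0=0

24,0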